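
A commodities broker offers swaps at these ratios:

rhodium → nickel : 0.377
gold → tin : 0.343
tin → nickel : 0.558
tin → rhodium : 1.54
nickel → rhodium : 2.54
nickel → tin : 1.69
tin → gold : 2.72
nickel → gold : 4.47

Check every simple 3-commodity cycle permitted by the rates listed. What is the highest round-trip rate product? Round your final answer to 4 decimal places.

tin→rhodium→nickel→tin: 1.54 × 0.377 × 1.69 = 0.98118
gold→tin→nickel→gold: 0.343 × 0.558 × 4.47 = 0.85553
Maximum is tin→rhodium→nickel→tin at 0.9812; no arbitrage — every cycle loses value.

0.9812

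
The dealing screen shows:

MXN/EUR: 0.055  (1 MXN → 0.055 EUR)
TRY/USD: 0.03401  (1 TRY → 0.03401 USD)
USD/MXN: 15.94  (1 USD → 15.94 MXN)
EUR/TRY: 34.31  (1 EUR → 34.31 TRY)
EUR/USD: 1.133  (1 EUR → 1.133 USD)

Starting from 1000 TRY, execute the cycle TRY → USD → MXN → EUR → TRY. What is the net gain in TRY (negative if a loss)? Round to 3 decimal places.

23.006

1000 TRY × 0.03401 = 34.01 USD
34.01 USD × 15.94 = 542.1194 MXN
542.1194 MXN × 0.055 = 29.816567 EUR
29.816567 EUR × 34.31 = 1023.00641377 TRY
Net change: 1023.00641377 − 1000 = 23.00641377 TRY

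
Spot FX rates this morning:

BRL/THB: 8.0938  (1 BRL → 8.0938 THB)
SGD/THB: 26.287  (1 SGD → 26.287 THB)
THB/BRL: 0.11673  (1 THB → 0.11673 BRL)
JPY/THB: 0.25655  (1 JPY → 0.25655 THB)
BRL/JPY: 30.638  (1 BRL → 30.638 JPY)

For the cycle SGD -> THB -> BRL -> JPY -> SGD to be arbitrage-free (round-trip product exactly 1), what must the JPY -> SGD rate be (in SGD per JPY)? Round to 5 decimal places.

0.01064

Known legs of the cycle: 26.287 × 0.11673 × 30.638 = 94.01213650338
For no arbitrage the full-cycle product must be 1, so the missing rate is 1 / 94.01213650338 ≈ 0.0106369.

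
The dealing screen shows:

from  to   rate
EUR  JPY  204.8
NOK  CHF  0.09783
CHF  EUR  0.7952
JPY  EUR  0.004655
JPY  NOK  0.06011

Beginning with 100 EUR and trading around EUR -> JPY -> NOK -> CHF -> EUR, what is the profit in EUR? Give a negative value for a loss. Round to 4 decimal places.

-4.2310

100 EUR × 204.8 = 20480 JPY
20480 JPY × 0.06011 = 1231.0528 NOK
1231.0528 NOK × 0.09783 = 120.433895424 CHF
120.433895424 CHF × 0.7952 = 95.7690336411648 EUR
Net change: 95.7690336411648 − 100 = -4.2309663588352 EUR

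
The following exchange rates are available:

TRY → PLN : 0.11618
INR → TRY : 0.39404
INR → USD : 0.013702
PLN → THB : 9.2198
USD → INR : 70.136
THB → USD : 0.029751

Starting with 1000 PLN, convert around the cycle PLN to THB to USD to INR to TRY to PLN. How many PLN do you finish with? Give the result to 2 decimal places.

880.72

1000 PLN × 9.2198 = 9219.8 THB
9219.8 THB × 0.029751 = 274.2982698 USD
274.2982698 USD × 70.136 = 19238.1834506928 INR
19238.1834506928 INR × 0.39404 = 7580.613806910990912 TRY
7580.613806910990912 TRY × 0.11618 = 880.71571208691892415616 PLN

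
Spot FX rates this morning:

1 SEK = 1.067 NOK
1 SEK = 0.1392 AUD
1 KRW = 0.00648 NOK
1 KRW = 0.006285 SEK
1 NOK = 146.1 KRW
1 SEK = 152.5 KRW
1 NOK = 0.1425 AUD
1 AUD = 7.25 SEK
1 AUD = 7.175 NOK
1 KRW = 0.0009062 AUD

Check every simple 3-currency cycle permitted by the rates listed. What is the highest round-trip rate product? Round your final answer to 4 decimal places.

SEK→NOK→AUD→SEK: 1.067 × 0.1425 × 7.25 = 1.10234
SEK→KRW→AUD→SEK: 152.5 × 0.0009062 × 7.25 = 1.00192
SEK→NOK→KRW→SEK: 1.067 × 146.1 × 0.006285 = 0.97976
NOK→KRW→AUD→NOK: 146.1 × 0.0009062 × 7.175 = 0.94994
Maximum is SEK→NOK→AUD→SEK at 1.1023; arbitrage exists.

1.1023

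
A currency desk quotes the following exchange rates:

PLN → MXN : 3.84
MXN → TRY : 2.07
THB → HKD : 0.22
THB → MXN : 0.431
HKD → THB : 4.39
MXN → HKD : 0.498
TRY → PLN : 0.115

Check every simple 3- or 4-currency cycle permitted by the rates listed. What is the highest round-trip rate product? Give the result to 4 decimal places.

0.9423

HKD→THB→MXN→HKD: 4.39 × 0.431 × 0.498 = 0.94226
TRY→PLN→MXN→TRY: 0.115 × 3.84 × 2.07 = 0.91411
Maximum is HKD→THB→MXN→HKD at 0.9423; no arbitrage — every cycle loses value.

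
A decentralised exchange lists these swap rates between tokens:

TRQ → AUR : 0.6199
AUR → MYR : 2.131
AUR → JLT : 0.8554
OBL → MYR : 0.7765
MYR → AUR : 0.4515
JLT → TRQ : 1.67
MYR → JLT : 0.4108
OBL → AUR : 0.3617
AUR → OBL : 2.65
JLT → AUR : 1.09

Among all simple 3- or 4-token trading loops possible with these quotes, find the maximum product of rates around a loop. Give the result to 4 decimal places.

MYR→JLT→AUR→MYR: 0.4108 × 1.09 × 2.131 = 0.95420
MYR→AUR→OBL→MYR: 0.4515 × 2.65 × 0.7765 = 0.92906
MYR→JLT→AUR→OBL→MYR: 0.4108 × 1.09 × 2.65 × 0.7765 = 0.92139
MYR→JLT→TRQ→AUR→MYR: 0.4108 × 1.67 × 0.6199 × 2.131 = 0.90626
TRQ→AUR→JLT→TRQ: 0.6199 × 0.8554 × 1.67 = 0.88554
Maximum is MYR→JLT→AUR→MYR at 0.9542; no arbitrage — every cycle loses value.

0.9542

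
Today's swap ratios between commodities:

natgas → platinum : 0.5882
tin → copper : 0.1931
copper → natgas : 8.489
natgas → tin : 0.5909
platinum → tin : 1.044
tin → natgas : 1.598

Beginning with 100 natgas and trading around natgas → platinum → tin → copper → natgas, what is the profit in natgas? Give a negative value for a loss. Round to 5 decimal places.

100 natgas × 0.5882 = 58.82 platinum
58.82 platinum × 1.044 = 61.40808 tin
61.40808 tin × 0.1931 = 11.857900248 copper
11.857900248 copper × 8.489 = 100.661715205272 natgas
Net change: 100.661715205272 − 100 = 0.661715205272 natgas

0.66172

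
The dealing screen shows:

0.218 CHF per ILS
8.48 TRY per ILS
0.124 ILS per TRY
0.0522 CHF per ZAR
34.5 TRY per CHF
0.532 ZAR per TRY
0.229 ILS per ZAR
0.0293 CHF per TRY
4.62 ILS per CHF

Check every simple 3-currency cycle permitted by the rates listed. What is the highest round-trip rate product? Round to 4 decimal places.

CHF→ILS→TRY→CHF: 4.62 × 8.48 × 0.0293 = 1.14790
ILS→TRY→ZAR→ILS: 8.48 × 0.532 × 0.229 = 1.03310
CHF→TRY→ZAR→CHF: 34.5 × 0.532 × 0.0522 = 0.95808
CHF→TRY→ILS→CHF: 34.5 × 0.124 × 0.218 = 0.93260
Maximum is CHF→ILS→TRY→CHF at 1.1479; arbitrage exists.

1.1479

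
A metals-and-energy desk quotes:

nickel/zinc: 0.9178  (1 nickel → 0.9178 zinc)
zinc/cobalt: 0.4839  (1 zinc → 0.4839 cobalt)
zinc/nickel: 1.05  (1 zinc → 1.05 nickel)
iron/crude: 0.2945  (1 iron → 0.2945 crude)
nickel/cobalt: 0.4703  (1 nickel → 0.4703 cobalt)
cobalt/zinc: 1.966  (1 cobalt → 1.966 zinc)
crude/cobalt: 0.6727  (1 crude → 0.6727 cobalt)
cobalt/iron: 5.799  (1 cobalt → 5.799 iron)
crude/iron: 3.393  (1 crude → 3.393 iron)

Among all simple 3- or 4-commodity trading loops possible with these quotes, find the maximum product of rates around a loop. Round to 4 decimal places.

1.1488

iron→crude→cobalt→iron: 0.2945 × 0.6727 × 5.799 = 1.14884
zinc→nickel→cobalt→zinc: 1.05 × 0.4703 × 1.966 = 0.97084
Maximum is iron→crude→cobalt→iron at 1.1488; arbitrage exists.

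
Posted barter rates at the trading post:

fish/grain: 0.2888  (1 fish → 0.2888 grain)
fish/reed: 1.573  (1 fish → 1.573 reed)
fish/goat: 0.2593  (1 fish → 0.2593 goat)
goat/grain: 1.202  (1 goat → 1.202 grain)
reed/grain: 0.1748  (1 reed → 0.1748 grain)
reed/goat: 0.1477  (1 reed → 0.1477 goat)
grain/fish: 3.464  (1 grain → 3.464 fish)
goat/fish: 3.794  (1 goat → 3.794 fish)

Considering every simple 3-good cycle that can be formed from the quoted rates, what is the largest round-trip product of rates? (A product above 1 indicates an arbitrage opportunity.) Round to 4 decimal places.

1.0797

fish→goat→grain→fish: 0.2593 × 1.202 × 3.464 = 1.07965
fish→reed→grain→fish: 1.573 × 0.1748 × 3.464 = 0.95246
fish→reed→goat→fish: 1.573 × 0.1477 × 3.794 = 0.88147
Maximum is fish→goat→grain→fish at 1.0797; arbitrage exists.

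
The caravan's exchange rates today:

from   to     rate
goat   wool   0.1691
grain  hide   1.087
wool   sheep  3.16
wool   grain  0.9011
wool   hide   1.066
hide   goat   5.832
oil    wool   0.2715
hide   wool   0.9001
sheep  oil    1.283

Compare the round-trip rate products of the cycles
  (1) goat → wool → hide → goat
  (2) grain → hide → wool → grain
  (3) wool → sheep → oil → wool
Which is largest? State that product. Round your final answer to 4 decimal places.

(1) 0.1691 × 1.066 × 5.832 = 1.05128
(2) 1.087 × 0.9001 × 0.9011 = 0.88164
(3) 3.16 × 1.283 × 0.2715 = 1.10074
Highest is cycle (3) at 1.1007 (>1, arbitrage).

1.1007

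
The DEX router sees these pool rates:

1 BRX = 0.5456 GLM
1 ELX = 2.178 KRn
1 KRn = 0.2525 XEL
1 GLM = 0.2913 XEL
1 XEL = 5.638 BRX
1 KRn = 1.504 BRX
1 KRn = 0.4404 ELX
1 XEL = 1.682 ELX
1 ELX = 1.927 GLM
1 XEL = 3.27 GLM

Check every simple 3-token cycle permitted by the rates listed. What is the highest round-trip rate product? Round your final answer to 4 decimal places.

0.9442

XEL→ELX→GLM→XEL: 1.682 × 1.927 × 0.2913 = 0.94417
XEL→ELX→KRn→XEL: 1.682 × 2.178 × 0.2525 = 0.92501
XEL→BRX→GLM→XEL: 5.638 × 0.5456 × 0.2913 = 0.89607
Maximum is XEL→ELX→GLM→XEL at 0.9442; no arbitrage — every cycle loses value.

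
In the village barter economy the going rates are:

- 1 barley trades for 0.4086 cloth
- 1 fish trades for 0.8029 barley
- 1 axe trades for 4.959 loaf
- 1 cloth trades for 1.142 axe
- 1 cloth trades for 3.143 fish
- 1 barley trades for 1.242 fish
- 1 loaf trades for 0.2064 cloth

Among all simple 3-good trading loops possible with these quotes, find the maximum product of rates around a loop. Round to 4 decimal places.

1.1689

cloth→axe→loaf→cloth: 1.142 × 4.959 × 0.2064 = 1.16888
fish→barley→cloth→fish: 0.8029 × 0.4086 × 3.143 = 1.03111
Maximum is cloth→axe→loaf→cloth at 1.1689; arbitrage exists.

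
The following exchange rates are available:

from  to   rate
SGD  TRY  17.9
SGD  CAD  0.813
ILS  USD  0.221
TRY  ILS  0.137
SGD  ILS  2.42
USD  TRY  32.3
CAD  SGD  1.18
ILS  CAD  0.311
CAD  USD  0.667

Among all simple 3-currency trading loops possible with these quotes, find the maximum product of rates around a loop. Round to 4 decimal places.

ILS→USD→TRY→ILS: 0.221 × 32.3 × 0.137 = 0.97795
ILS→CAD→SGD→ILS: 0.311 × 1.18 × 2.42 = 0.88809
Maximum is ILS→USD→TRY→ILS at 0.9779; no arbitrage — every cycle loses value.

0.9779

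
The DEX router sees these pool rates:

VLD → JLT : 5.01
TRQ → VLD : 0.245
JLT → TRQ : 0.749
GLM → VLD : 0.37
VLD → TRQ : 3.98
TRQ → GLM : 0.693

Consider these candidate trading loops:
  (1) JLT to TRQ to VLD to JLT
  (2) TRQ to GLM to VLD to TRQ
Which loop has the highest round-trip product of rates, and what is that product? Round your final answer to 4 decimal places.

(1) 0.749 × 0.245 × 5.01 = 0.91936
(2) 0.693 × 0.37 × 3.98 = 1.02051
Highest is cycle (2) at 1.0205 (>1, arbitrage).

1.0205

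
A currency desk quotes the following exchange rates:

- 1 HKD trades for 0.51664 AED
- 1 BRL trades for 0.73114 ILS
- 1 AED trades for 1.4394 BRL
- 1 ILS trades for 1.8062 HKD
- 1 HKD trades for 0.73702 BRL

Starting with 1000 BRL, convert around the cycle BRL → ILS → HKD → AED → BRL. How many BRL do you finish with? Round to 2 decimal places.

982.06

1000 BRL × 0.73114 = 731.14 ILS
731.14 ILS × 1.8062 = 1320.585068 HKD
1320.585068 HKD × 0.51664 = 682.26706953152 AED
682.26706953152 AED × 1.4394 = 982.055219883669888 BRL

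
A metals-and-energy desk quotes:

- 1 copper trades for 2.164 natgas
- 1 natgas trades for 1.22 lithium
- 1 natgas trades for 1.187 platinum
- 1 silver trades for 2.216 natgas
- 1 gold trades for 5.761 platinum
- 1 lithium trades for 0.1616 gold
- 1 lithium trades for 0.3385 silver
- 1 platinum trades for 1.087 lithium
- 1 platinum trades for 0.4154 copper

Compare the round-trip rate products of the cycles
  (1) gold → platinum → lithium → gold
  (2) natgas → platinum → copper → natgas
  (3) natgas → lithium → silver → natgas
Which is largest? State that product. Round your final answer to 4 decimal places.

(1) 5.761 × 1.087 × 0.1616 = 1.01197
(2) 1.187 × 0.4154 × 2.164 = 1.06702
(3) 1.22 × 0.3385 × 2.216 = 0.91514
Highest is cycle (2) at 1.0670 (>1, arbitrage).

1.0670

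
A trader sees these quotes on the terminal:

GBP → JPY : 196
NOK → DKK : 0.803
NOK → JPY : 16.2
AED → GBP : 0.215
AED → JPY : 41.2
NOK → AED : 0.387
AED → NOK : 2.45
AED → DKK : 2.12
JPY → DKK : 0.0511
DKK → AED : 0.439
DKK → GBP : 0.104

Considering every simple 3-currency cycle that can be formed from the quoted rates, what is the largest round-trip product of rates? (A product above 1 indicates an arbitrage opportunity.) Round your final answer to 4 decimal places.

JPY→DKK→GBP→JPY: 0.0511 × 0.104 × 196 = 1.04162
AED→JPY→DKK→AED: 41.2 × 0.0511 × 0.439 = 0.92424
AED→NOK→DKK→AED: 2.45 × 0.803 × 0.439 = 0.86367
Maximum is JPY→DKK→GBP→JPY at 1.0416; arbitrage exists.

1.0416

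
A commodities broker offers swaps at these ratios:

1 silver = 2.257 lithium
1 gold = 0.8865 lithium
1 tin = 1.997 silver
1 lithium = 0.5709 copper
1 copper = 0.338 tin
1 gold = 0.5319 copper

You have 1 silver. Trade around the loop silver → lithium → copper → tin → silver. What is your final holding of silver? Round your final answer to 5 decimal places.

0.86973

1 silver × 2.257 = 2.257 lithium
2.257 lithium × 0.5709 = 1.2885213 copper
1.2885213 copper × 0.338 = 0.4355201994 tin
0.4355201994 tin × 1.997 = 0.8697338382018 silver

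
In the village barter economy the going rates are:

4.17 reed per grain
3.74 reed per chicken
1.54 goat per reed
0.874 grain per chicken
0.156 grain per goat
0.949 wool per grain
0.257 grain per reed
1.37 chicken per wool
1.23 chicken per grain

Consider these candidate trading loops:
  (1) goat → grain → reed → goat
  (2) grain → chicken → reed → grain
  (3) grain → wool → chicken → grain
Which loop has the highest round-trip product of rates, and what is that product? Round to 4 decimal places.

1.1823

(1) 0.156 × 4.17 × 1.54 = 1.00180
(2) 1.23 × 3.74 × 0.257 = 1.18225
(3) 0.949 × 1.37 × 0.874 = 1.13631
Highest is cycle (2) at 1.1823 (>1, arbitrage).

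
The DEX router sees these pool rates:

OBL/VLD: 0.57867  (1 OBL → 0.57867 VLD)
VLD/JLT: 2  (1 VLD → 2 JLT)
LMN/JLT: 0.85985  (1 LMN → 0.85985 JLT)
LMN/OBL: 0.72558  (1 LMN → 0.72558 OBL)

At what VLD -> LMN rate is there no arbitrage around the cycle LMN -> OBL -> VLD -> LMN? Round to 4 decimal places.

Known legs of the cycle: 0.72558 × 0.57867 = 0.4198713786
For no arbitrage the full-cycle product must be 1, so the missing rate is 1 / 0.4198713786 ≈ 2.381682.

2.3817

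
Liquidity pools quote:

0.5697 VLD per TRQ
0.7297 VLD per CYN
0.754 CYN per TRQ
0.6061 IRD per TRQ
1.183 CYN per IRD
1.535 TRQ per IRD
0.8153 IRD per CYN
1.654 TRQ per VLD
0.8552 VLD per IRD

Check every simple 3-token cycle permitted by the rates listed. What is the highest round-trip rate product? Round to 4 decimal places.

0.9436

IRD→TRQ→CYN→IRD: 1.535 × 0.754 × 0.8153 = 0.94362
CYN→VLD→TRQ→CYN: 0.7297 × 1.654 × 0.754 = 0.91002
IRD→VLD→TRQ→IRD: 0.8552 × 1.654 × 0.6061 = 0.85733
Maximum is IRD→TRQ→CYN→IRD at 0.9436; no arbitrage — every cycle loses value.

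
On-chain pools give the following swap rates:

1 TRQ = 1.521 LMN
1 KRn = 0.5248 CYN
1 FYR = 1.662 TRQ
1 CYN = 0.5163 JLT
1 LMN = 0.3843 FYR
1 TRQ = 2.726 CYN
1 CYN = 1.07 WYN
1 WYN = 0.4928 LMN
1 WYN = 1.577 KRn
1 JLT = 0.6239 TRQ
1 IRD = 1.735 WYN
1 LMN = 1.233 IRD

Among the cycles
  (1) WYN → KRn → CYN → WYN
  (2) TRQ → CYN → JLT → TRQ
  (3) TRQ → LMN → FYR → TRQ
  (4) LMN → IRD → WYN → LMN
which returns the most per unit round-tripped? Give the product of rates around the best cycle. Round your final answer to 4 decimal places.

1.0542

(1) 1.577 × 0.5248 × 1.07 = 0.88554
(2) 2.726 × 0.5163 × 0.6239 = 0.87810
(3) 1.521 × 0.3843 × 1.662 = 0.97147
(4) 1.233 × 1.735 × 0.4928 = 1.05422
Highest is cycle (4) at 1.0542 (>1, arbitrage).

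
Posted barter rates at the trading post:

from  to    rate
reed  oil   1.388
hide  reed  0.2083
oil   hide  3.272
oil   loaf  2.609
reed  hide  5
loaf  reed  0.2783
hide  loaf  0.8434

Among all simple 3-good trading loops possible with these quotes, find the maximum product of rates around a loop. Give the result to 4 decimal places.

reed→hide→loaf→reed: 5 × 0.8434 × 0.2783 = 1.17359
reed→oil→loaf→reed: 1.388 × 2.609 × 0.2783 = 1.00781
reed→oil→hide→reed: 1.388 × 3.272 × 0.2083 = 0.94600
Maximum is reed→hide→loaf→reed at 1.1736; arbitrage exists.

1.1736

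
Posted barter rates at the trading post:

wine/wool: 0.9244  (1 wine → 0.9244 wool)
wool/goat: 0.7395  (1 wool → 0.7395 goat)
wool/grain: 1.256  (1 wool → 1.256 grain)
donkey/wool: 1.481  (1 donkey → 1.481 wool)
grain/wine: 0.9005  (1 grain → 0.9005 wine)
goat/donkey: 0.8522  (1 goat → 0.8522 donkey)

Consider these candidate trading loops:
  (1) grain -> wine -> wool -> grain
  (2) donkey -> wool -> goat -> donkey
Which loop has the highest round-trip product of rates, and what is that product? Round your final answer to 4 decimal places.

1.0455

(1) 0.9005 × 0.9244 × 1.256 = 1.04552
(2) 1.481 × 0.7395 × 0.8522 = 0.93333
Highest is cycle (1) at 1.0455 (>1, arbitrage).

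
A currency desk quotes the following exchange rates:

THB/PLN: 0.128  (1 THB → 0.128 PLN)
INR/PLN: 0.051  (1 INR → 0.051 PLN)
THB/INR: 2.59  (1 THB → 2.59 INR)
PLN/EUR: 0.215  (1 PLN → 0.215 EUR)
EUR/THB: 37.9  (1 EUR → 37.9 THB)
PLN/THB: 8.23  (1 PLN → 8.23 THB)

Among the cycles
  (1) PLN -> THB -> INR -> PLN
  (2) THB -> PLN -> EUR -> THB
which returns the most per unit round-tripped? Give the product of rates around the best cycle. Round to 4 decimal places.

(1) 8.23 × 2.59 × 0.051 = 1.08710
(2) 0.128 × 0.215 × 37.9 = 1.04301
Highest is cycle (1) at 1.0871 (>1, arbitrage).

1.0871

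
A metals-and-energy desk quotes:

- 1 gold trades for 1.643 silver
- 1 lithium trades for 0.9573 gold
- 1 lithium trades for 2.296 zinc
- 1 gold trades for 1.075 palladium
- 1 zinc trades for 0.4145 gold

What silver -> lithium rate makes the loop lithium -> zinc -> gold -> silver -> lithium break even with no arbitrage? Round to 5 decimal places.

Known legs of the cycle: 2.296 × 0.4145 × 1.643 = 1.563629956
For no arbitrage the full-cycle product must be 1, so the missing rate is 1 / 1.563629956 ≈ 0.6395375.

0.63954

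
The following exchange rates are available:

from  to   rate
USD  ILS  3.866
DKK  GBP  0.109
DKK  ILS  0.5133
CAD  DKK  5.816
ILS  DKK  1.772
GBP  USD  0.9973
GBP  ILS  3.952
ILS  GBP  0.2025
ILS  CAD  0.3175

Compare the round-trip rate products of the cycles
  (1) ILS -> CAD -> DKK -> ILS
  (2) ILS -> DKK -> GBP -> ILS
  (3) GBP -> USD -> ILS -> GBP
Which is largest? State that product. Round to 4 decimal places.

0.9478

(1) 0.3175 × 5.816 × 0.5133 = 0.94785
(2) 1.772 × 0.109 × 3.952 = 0.76332
(3) 0.9973 × 3.866 × 0.2025 = 0.78075
Highest is cycle (1) at 0.9478 (≤1, no arbitrage).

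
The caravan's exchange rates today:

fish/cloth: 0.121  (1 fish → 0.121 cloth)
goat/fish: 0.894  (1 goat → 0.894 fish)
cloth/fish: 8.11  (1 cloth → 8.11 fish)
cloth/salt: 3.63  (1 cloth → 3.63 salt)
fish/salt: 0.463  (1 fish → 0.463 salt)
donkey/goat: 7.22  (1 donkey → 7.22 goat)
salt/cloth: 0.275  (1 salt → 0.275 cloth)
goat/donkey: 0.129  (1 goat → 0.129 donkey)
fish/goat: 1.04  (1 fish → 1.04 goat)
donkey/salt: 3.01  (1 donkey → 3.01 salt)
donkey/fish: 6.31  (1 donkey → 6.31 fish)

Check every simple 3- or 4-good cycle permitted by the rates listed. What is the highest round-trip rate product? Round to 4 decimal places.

1.0326

salt→cloth→fish→salt: 0.275 × 8.11 × 0.463 = 1.03261
donkey→fish→goat→donkey: 6.31 × 1.04 × 0.129 = 0.84655
Maximum is salt→cloth→fish→salt at 1.0326; arbitrage exists.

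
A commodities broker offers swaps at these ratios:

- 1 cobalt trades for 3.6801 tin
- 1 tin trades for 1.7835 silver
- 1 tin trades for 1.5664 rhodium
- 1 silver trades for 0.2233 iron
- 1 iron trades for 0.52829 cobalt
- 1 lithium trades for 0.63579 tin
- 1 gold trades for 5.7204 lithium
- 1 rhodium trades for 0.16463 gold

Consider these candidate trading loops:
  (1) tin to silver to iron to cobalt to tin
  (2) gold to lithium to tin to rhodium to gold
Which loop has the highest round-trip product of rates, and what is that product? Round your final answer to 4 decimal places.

0.9379

(1) 1.7835 × 0.2233 × 0.52829 × 3.6801 = 0.77427
(2) 5.7204 × 0.63579 × 1.5664 × 0.16463 = 0.93789
Highest is cycle (2) at 0.9379 (≤1, no arbitrage).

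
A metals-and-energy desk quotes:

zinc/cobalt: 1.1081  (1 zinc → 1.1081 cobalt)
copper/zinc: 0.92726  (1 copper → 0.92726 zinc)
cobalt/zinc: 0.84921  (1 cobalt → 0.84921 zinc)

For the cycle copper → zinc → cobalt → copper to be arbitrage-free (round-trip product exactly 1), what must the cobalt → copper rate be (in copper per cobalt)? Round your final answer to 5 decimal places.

Known legs of the cycle: 0.92726 × 1.1081 = 1.027496806
For no arbitrage the full-cycle product must be 1, so the missing rate is 1 / 1.027496806 ≈ 0.9732390.

0.97324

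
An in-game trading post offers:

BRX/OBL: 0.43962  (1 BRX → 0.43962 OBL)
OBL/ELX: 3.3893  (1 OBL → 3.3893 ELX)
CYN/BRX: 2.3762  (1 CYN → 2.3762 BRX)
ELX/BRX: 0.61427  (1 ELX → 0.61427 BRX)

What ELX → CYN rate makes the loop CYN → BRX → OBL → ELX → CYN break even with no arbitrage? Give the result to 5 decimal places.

Known legs of the cycle: 2.3762 × 0.43962 × 3.3893 = 3.5405476616292
For no arbitrage the full-cycle product must be 1, so the missing rate is 1 / 3.5405476616292 ≈ 0.2824422.

0.28244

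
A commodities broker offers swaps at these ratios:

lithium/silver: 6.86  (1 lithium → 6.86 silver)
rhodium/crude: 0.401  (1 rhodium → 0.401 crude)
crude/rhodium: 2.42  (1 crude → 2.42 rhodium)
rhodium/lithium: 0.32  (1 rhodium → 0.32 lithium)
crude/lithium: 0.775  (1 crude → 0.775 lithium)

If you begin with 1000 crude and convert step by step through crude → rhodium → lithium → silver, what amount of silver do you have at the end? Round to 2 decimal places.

1000 crude × 2.42 = 2420 rhodium
2420 rhodium × 0.32 = 774.4 lithium
774.4 lithium × 6.86 = 5312.384 silver

5312.38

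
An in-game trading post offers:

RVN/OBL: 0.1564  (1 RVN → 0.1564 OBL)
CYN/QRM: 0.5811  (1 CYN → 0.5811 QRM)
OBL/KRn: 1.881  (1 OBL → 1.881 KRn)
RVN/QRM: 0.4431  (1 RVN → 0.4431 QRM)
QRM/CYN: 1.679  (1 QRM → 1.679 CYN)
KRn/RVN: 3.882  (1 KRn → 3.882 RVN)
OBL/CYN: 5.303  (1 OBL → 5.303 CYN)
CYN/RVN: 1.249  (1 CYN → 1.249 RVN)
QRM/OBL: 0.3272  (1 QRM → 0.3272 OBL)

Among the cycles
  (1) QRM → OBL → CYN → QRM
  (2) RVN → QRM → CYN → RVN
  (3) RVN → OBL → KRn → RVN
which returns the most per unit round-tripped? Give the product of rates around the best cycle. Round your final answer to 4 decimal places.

(1) 0.3272 × 5.303 × 0.5811 = 1.00829
(2) 0.4431 × 1.679 × 1.249 = 0.92921
(3) 0.1564 × 1.881 × 3.882 = 1.14204
Highest is cycle (3) at 1.1420 (>1, arbitrage).

1.1420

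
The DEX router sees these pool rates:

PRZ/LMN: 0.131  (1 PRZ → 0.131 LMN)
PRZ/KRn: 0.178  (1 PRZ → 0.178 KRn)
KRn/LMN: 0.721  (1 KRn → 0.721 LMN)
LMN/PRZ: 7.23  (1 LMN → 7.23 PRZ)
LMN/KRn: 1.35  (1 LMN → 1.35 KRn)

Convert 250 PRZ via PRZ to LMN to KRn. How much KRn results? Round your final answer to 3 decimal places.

44.213

250 PRZ × 0.131 = 32.75 LMN
32.75 LMN × 1.35 = 44.2125 KRn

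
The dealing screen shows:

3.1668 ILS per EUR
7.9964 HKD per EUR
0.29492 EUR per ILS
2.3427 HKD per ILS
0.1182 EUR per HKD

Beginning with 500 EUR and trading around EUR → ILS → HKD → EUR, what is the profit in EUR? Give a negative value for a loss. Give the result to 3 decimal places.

500 EUR × 3.1668 = 1583.4 ILS
1583.4 ILS × 2.3427 = 3709.43118 HKD
3709.43118 HKD × 0.1182 = 438.454765476 EUR
Net change: 438.454765476 − 500 = -61.545234524 EUR

-61.545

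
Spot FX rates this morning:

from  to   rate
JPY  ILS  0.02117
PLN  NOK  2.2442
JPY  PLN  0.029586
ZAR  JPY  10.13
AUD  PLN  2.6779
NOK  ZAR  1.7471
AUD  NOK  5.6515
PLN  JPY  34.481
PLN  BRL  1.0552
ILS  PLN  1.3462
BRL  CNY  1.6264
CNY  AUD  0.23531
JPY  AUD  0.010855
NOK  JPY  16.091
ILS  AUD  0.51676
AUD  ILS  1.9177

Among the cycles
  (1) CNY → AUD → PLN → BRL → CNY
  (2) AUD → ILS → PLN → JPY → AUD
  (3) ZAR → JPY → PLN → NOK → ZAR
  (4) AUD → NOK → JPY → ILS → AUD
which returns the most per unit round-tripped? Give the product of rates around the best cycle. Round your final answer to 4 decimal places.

1.1751

(1) 0.23531 × 2.6779 × 1.0552 × 1.6264 = 1.08143
(2) 1.9177 × 1.3462 × 34.481 × 0.010855 = 0.96627
(3) 10.13 × 0.029586 × 2.2442 × 1.7471 = 1.17510
(4) 5.6515 × 16.091 × 0.02117 × 0.51676 = 0.99485
Highest is cycle (3) at 1.1751 (>1, arbitrage).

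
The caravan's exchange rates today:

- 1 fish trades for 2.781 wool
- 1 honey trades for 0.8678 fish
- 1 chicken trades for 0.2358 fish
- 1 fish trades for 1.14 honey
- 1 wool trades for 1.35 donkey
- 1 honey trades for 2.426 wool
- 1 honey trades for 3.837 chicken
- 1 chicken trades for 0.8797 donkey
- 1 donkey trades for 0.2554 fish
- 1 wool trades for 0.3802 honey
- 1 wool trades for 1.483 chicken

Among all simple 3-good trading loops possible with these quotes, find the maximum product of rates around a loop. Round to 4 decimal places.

1.0314

fish→honey→chicken→fish: 1.14 × 3.837 × 0.2358 = 1.03143
fish→wool→chicken→fish: 2.781 × 1.483 × 0.2358 = 0.97249
donkey→fish→wool→donkey: 0.2554 × 2.781 × 1.35 = 0.95886
fish→wool→honey→fish: 2.781 × 0.3802 × 0.8678 = 0.91756
Maximum is fish→honey→chicken→fish at 1.0314; arbitrage exists.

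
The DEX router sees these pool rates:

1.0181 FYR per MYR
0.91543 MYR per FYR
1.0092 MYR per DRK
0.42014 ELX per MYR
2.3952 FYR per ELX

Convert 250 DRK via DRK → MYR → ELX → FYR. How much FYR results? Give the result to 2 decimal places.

253.89

250 DRK × 1.0092 = 252.3 MYR
252.3 MYR × 0.42014 = 106.001322 ELX
106.001322 ELX × 2.3952 = 253.8943664544 FYR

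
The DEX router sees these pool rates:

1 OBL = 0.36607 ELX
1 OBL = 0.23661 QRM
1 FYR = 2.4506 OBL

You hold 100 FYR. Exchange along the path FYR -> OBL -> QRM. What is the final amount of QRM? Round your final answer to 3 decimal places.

57.984

100 FYR × 2.4506 = 245.06 OBL
245.06 OBL × 0.23661 = 57.9836466 QRM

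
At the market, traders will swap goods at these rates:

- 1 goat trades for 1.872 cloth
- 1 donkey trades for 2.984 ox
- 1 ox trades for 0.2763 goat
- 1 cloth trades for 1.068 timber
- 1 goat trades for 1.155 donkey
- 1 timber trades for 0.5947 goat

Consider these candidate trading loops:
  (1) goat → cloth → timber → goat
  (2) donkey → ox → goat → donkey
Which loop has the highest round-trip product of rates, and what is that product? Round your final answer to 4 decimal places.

(1) 1.872 × 1.068 × 0.5947 = 1.18898
(2) 2.984 × 0.2763 × 1.155 = 0.95227
Highest is cycle (1) at 1.1890 (>1, arbitrage).

1.1890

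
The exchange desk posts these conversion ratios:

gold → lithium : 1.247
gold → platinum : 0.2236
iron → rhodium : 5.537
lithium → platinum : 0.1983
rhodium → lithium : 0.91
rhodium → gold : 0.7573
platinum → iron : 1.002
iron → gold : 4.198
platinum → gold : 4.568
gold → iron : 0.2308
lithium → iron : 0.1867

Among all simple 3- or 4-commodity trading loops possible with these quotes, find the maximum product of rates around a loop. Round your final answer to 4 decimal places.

lithium→platinum→gold→lithium: 0.1983 × 4.568 × 1.247 = 1.12958
lithium→platinum→iron→gold→lithium: 0.1983 × 1.002 × 4.198 × 1.247 = 1.04016
lithium→platinum→iron→rhodium→lithium: 0.1983 × 1.002 × 5.537 × 0.91 = 1.00117
lithium→iron→gold→lithium: 0.1867 × 4.198 × 1.247 = 0.97736
lithium→iron→rhodium→gold→lithium: 0.1867 × 5.537 × 0.7573 × 1.247 = 0.97623
rhodium→gold→iron→rhodium: 0.7573 × 0.2308 × 5.537 = 0.96778
lithium→iron→rhodium→lithium: 0.1867 × 5.537 × 0.91 = 0.94072
gold→platinum→iron→gold: 0.2236 × 1.002 × 4.198 = 0.94055
rhodium→gold→platinum→iron→rhodium: 0.7573 × 0.2236 × 1.002 × 5.537 = 0.93947
Maximum is lithium→platinum→gold→lithium at 1.1296; arbitrage exists.

1.1296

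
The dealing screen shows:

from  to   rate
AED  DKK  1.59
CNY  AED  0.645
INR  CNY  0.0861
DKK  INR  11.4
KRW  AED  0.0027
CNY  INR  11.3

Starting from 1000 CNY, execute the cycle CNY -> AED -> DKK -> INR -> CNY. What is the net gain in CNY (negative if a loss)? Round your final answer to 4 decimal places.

1000 CNY × 0.645 = 645 AED
645 AED × 1.59 = 1025.55 DKK
1025.55 DKK × 11.4 = 11691.27 INR
11691.27 INR × 0.0861 = 1006.618347 CNY
Net change: 1006.618347 − 1000 = 6.618347 CNY

6.6183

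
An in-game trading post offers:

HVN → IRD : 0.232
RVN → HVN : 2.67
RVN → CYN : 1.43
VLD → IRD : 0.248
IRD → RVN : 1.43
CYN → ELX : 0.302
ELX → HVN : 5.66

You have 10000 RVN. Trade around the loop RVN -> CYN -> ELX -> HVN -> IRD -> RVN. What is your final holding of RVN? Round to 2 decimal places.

10000 RVN × 1.43 = 14300 CYN
14300 CYN × 0.302 = 4318.6 ELX
4318.6 ELX × 5.66 = 24443.276 HVN
24443.276 HVN × 0.232 = 5670.840032 IRD
5670.840032 IRD × 1.43 = 8109.30124576 RVN

8109.30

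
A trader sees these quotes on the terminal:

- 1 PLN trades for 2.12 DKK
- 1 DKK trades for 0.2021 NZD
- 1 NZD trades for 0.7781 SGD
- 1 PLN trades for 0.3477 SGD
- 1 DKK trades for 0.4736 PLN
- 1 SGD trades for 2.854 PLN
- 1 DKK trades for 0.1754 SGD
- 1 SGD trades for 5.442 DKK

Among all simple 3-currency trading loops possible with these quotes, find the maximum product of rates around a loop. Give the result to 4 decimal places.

DKK→SGD→PLN→DKK: 0.1754 × 2.854 × 2.12 = 1.06125
DKK→PLN→SGD→DKK: 0.4736 × 0.3477 × 5.442 = 0.89614
NZD→SGD→DKK→NZD: 0.7781 × 5.442 × 0.2021 = 0.85578
Maximum is DKK→SGD→PLN→DKK at 1.0613; arbitrage exists.

1.0613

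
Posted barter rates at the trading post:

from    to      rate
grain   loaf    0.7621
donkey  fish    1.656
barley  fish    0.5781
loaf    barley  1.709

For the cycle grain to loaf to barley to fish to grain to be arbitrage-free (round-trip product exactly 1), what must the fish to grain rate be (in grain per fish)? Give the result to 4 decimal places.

1.3281

Known legs of the cycle: 0.7621 × 1.709 × 0.5781 = 0.75293414709
For no arbitrage the full-cycle product must be 1, so the missing rate is 1 / 0.75293414709 ≈ 1.328137.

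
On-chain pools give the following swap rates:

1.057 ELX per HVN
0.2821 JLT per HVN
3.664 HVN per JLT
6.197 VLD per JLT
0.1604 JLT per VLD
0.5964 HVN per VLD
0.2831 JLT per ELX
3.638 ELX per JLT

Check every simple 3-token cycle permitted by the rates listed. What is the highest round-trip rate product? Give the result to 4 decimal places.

1.0964

JLT→HVN→ELX→JLT: 3.664 × 1.057 × 0.2831 = 1.09640
JLT→VLD→HVN→JLT: 6.197 × 0.5964 × 0.2821 = 1.04261
Maximum is JLT→HVN→ELX→JLT at 1.0964; arbitrage exists.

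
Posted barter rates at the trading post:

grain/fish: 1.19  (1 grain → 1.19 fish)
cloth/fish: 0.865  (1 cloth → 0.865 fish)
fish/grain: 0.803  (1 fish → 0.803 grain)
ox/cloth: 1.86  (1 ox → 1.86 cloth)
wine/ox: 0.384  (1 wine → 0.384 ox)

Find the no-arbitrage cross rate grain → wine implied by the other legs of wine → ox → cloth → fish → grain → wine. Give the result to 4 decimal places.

2.0157

Known legs of the cycle: 0.384 × 1.86 × 0.865 × 0.803 = 0.4961075328
For no arbitrage the full-cycle product must be 1, so the missing rate is 1 / 0.4961075328 ≈ 2.015692.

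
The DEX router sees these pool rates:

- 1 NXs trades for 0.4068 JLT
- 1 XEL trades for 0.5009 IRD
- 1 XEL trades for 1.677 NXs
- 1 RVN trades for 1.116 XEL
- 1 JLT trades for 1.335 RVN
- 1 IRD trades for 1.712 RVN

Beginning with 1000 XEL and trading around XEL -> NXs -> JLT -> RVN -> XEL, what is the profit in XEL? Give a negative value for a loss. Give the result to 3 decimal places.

16.388

1000 XEL × 1.677 = 1677 NXs
1677 NXs × 0.4068 = 682.2036 JLT
682.2036 JLT × 1.335 = 910.741806 RVN
910.741806 RVN × 1.116 = 1016.387855496 XEL
Net change: 1016.387855496 − 1000 = 16.387855496 XEL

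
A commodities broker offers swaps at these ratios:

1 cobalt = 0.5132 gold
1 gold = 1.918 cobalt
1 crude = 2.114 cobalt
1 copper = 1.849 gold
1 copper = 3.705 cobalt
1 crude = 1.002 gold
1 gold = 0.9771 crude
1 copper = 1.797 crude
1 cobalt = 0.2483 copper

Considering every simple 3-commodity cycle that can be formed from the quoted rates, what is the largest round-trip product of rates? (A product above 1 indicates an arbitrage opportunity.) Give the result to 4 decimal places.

gold→crude→cobalt→gold: 0.9771 × 2.114 × 0.5132 = 1.06006
cobalt→copper→crude→cobalt: 0.2483 × 1.797 × 2.114 = 0.94326
gold→cobalt→copper→gold: 1.918 × 0.2483 × 1.849 = 0.88057
Maximum is gold→crude→cobalt→gold at 1.0601; arbitrage exists.

1.0601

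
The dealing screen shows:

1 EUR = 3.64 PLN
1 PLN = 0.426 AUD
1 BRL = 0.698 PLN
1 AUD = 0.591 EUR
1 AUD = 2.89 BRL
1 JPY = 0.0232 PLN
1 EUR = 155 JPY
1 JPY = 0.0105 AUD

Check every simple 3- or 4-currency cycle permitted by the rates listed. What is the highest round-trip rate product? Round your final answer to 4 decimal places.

0.9619

AUD→EUR→JPY→AUD: 0.591 × 155 × 0.0105 = 0.96185
AUD→EUR→PLN→AUD: 0.591 × 3.64 × 0.426 = 0.91643
AUD→EUR→JPY→PLN→AUD: 0.591 × 155 × 0.0232 × 0.426 = 0.90535
AUD→BRL→PLN→AUD: 2.89 × 0.698 × 0.426 = 0.85934
Maximum is AUD→EUR→JPY→AUD at 0.9619; no arbitrage — every cycle loses value.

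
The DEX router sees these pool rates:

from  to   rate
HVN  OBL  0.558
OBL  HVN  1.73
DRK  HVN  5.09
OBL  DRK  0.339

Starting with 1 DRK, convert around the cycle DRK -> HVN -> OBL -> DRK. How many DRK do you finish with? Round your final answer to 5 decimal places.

0.96283

1 DRK × 5.09 = 5.09 HVN
5.09 HVN × 0.558 = 2.84022 OBL
2.84022 OBL × 0.339 = 0.96283458 DRK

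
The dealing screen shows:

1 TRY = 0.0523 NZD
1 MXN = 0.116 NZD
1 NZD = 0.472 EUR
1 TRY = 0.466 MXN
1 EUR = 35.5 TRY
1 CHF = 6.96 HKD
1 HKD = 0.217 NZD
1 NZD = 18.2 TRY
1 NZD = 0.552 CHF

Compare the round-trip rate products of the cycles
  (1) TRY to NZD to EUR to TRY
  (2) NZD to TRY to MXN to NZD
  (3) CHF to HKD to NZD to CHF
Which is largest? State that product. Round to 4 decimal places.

0.9838

(1) 0.0523 × 0.472 × 35.5 = 0.87634
(2) 18.2 × 0.466 × 0.116 = 0.98382
(3) 6.96 × 0.217 × 0.552 = 0.83370
Highest is cycle (2) at 0.9838 (≤1, no arbitrage).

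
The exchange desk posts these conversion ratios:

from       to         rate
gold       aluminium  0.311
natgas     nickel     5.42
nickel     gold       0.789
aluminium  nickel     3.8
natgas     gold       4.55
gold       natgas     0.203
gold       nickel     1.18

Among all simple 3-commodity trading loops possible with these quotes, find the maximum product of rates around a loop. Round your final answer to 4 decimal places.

0.9324

nickel→gold→aluminium→nickel: 0.789 × 0.311 × 3.8 = 0.93244
nickel→gold→natgas→nickel: 0.789 × 0.203 × 5.42 = 0.86811
Maximum is nickel→gold→aluminium→nickel at 0.9324; no arbitrage — every cycle loses value.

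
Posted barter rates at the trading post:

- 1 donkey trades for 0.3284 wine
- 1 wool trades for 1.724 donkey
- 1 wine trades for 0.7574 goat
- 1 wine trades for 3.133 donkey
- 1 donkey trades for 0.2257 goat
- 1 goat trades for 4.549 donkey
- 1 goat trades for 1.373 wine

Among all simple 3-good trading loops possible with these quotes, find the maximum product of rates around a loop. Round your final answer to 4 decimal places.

donkey→wine→goat→donkey: 0.3284 × 0.7574 × 4.549 = 1.13147
donkey→goat→wine→donkey: 0.2257 × 1.373 × 3.133 = 0.97087
Maximum is donkey→wine→goat→donkey at 1.1315; arbitrage exists.

1.1315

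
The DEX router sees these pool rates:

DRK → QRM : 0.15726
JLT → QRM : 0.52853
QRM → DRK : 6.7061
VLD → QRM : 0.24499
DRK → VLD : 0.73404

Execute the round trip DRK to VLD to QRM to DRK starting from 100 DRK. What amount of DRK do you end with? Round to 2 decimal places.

100 DRK × 0.73404 = 73.404 VLD
73.404 VLD × 0.24499 = 17.98324596 QRM
17.98324596 QRM × 6.7061 = 120.597445732356 DRK

120.60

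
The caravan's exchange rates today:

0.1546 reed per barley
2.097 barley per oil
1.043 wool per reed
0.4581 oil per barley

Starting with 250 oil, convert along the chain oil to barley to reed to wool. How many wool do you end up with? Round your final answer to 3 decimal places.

250 oil × 2.097 = 524.25 barley
524.25 barley × 0.1546 = 81.04905 reed
81.04905 reed × 1.043 = 84.53415915 wool

84.534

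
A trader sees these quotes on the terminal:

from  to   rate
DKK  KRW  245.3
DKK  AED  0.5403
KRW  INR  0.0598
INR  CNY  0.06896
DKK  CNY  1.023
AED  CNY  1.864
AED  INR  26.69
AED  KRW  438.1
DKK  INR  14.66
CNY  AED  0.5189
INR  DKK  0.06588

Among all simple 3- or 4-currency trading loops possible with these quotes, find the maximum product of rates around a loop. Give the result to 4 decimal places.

DKK→KRW→INR→DKK: 245.3 × 0.0598 × 0.06588 = 0.96639
INR→CNY→AED→INR: 0.06896 × 0.5189 × 26.69 = 0.95506
DKK→AED→INR→DKK: 0.5403 × 26.69 × 0.06588 = 0.95003
INR→CNY→AED→KRW→INR: 0.06896 × 0.5189 × 438.1 × 0.0598 = 0.93747
DKK→CNY→AED→INR→DKK: 1.023 × 0.5189 × 26.69 × 0.06588 = 0.93339
DKK→AED→KRW→INR→DKK: 0.5403 × 438.1 × 0.0598 × 0.06588 = 0.93253
Maximum is DKK→KRW→INR→DKK at 0.9664; no arbitrage — every cycle loses value.

0.9664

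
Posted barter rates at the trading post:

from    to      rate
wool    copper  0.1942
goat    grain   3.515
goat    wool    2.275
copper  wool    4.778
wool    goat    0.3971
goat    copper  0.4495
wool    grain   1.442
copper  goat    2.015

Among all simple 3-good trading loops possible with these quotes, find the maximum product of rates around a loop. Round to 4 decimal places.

0.8902

copper→goat→wool→copper: 2.015 × 2.275 × 0.1942 = 0.89024
copper→wool→goat→copper: 4.778 × 0.3971 × 0.4495 = 0.85286
Maximum is copper→goat→wool→copper at 0.8902; no arbitrage — every cycle loses value.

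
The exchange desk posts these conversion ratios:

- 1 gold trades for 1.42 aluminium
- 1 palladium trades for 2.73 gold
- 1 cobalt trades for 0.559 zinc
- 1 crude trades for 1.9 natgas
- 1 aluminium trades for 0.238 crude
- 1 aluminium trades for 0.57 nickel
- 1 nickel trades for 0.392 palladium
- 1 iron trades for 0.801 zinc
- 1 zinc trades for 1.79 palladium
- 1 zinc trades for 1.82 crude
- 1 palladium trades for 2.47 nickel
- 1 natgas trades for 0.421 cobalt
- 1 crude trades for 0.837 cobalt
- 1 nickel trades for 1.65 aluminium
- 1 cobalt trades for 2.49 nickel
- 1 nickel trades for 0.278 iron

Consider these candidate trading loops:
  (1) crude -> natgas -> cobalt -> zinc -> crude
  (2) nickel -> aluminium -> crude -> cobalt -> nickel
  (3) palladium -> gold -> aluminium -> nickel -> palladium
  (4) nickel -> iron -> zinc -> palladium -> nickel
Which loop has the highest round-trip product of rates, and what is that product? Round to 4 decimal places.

(1) 1.9 × 0.421 × 0.559 × 1.82 = 0.81380
(2) 1.65 × 0.238 × 0.837 × 2.49 = 0.81844
(3) 2.73 × 1.42 × 0.57 × 0.392 = 0.86619
(4) 0.278 × 0.801 × 1.79 × 2.47 = 0.98453
Highest is cycle (4) at 0.9845 (≤1, no arbitrage).

0.9845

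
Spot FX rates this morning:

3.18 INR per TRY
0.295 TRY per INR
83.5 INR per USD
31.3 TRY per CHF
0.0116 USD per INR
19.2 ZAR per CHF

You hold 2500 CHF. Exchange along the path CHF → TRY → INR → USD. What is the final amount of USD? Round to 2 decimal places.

2886.49

2500 CHF × 31.3 = 78250 TRY
78250 TRY × 3.18 = 248835 INR
248835 INR × 0.0116 = 2886.486 USD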